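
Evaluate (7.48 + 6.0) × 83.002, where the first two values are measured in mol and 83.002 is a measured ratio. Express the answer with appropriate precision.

7.48 mol + 6.0 mol = 13.48 mol; the sum is limited to 1 decimal place (3 s.f.).
Carrying full precision, 13.48 × 83.002 = 1118.86696 mol; 83.002 has 5 s.f., so the result keeps min(3, 5) = 3 s.f.
Rounded to 3 significant figures: 1.12 × 10^3 mol.

1.12 × 10^3 mol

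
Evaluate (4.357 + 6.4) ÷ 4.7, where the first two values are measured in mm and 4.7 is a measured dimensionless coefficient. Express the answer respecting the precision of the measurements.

4.357 mm + 6.4 mm = 10.757 mm; the sum is limited to 1 decimal place (3 s.f.).
Carrying full precision, 10.757 ÷ 4.7 = 2.28872340426… mm; 4.7 has 2 s.f., so the result keeps min(3, 2) = 2 s.f.
Rounded to 2 significant figures: 2.3 mm.

2.3 mm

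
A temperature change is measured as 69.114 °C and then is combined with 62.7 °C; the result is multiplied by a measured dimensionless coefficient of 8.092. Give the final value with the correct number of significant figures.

1067 °C

69.114 °C + 62.7 °C = 131.814 °C; the sum is limited to 1 decimal place (4 s.f.).
Carrying full precision, 131.814 × 8.092 = 1066.638888 °C; 8.092 has 4 s.f., so the result keeps min(4, 4) = 4 s.f.
Rounded to 4 significant figures: 1067 °C.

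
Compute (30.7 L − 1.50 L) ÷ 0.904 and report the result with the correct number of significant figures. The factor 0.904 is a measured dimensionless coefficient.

30.7 L − 1.50 L = 29.20 L; the difference is limited to 1 decimal place (3 s.f.).
Carrying full precision, 29.20 ÷ 0.904 = 32.3008849558… L; 0.904 has 3 s.f., so the result keeps min(3, 3) = 3 s.f.
Rounded to 3 significant figures: 32.3 L.

32.3 L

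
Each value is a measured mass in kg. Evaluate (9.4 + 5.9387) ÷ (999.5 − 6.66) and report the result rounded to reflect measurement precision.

9.4 + 5.9387 = 15.3387, limited to 1 d.p. → 3 s.f.; 999.5 − 6.66 = 992.84, limited to 1 d.p. → 4 s.f.
Carrying full precision, 15.3387 ÷ 992.84 = 0.0154493171105…; keep min(3, 4) = 3 s.f.
Rounded to 3 significant figures: 0.0154.

0.0154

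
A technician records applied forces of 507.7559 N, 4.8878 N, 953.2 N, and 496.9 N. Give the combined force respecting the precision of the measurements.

1962.7 N

507.7559 N + 4.8878 N + 953.2 N + 496.9 N = 1962.7437 N.
Addition/subtraction keeps the fewest decimal places: 507.7559 → 4 decimal places, 4.8878 → 4 decimal places, 953.2 → 1 decimal place, 496.9 → 1 decimal place; limit is 1.
Rounded to 1 decimal place: 1962.7 N.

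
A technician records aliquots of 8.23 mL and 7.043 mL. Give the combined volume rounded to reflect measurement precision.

15.27 mL

8.23 mL + 7.043 mL = 15.273 mL.
Addition/subtraction keeps the fewest decimal places: 8.23 → 2 decimal places, 7.043 → 3 decimal places; limit is 2.
Rounded to 2 decimal places: 15.27 mL.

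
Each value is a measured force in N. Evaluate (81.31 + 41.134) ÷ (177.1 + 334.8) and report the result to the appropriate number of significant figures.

81.31 + 41.134 = 122.444, limited to 2 d.p. → 5 s.f.; 177.1 + 334.8 = 511.9, limited to 1 d.p. → 4 s.f.
Carrying full precision, 122.444 ÷ 511.9 = 0.239195155304…; keep min(5, 4) = 4 s.f.
Rounded to 4 significant figures: 2.392 × 10⁻¹.

2.392 × 10⁻¹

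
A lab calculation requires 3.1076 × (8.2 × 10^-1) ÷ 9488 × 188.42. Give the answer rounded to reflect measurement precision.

3.1076 × (8.2 × 10^-1) ÷ 9488 × 188.42 = 0.0506047505734…
Multiplication/division keeps the fewest significant figures: 3.1076 → 5 s.f., 8.2 × 10^-1 → 2 s.f., 9488 → 4 s.f., 188.42 → 5 s.f.; limit is 2.
Rounded to 2 significant figures: 5.1 × 10^-2.

5.1 × 10^-2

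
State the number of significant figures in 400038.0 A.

7

400038.0: trailing zeros after a decimal point are significant; zeros between nonzero digits are significant.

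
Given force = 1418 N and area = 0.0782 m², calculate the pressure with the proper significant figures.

1.81 × 10^4 Pa

pressure = 1418 N ÷ 0.0782 m² = 18132.9923274… Pa.
1418 has 4 significant figures; 0.0782 has 3.
Division/multiplication keeps the fewest: 3 significant figures.
Rounded: 1.81 × 10^4 Pa.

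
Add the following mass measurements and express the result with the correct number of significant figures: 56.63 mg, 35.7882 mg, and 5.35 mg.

97.77 mg

56.63 mg + 35.7882 mg + 5.35 mg = 97.7682 mg.
Addition/subtraction keeps the fewest decimal places: 56.63 → 2 decimal places, 35.7882 → 4 decimal places, 5.35 → 2 decimal places; limit is 2.
Rounded to 2 decimal places: 97.77 mg.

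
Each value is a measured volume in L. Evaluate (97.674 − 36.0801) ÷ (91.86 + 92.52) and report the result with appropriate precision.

0.33406

97.674 − 36.0801 = 61.5939, limited to 3 d.p. → 5 s.f.; 91.86 + 92.52 = 184.38, limited to 2 d.p. → 5 s.f.
Carrying full precision, 61.5939 ÷ 184.38 = 0.334059550927…; keep min(5, 5) = 5 s.f.
Rounded to 5 significant figures: 0.33406.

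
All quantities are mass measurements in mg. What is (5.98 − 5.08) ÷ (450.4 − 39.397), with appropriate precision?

0.0022

5.98 − 5.08 = 0.90, limited to 2 d.p. → 2 s.f.; 450.4 − 39.397 = 411.003, limited to 1 d.p. → 4 s.f.
Carrying full precision, 0.90 ÷ 411.003 = 0.00218976503821…; keep min(2, 4) = 2 s.f.
Rounded to 2 significant figures: 0.0022.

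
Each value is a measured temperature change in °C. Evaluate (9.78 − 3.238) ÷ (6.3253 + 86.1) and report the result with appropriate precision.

9.78 − 3.238 = 6.542, limited to 2 d.p. → 3 s.f.; 6.3253 + 86.1 = 92.4253, limited to 1 d.p. → 3 s.f.
Carrying full precision, 6.542 ÷ 92.4253 = 0.0707814851561…; keep min(3, 3) = 3 s.f.
Rounded to 3 significant figures: 0.0708.

0.0708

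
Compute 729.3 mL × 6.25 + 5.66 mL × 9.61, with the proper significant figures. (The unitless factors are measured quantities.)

4.61 × 10³ mL

729.3 × 6.25 = 4558.125 → 4.56 × 10³ mL (3 s.f., last digit at the 10^1 place).
5.66 × 9.61 = 54.3926 → 54.4 mL (3 s.f., last digit at the 10^-1 place).
Sum: 4612.5176 mL; keep the coarser place, 10^1.
Result: 4.61 × 10³ mL.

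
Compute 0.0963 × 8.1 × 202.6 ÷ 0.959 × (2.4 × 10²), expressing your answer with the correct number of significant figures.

0.0963 × 8.1 × 202.6 ÷ 0.959 × (2.4 × 10²) = 39549.717122…
Multiplication/division keeps the fewest significant figures: 0.0963 → 3 s.f., 8.1 → 2 s.f., 202.6 → 4 s.f., 0.959 → 3 s.f., 2.4 × 10² → 2 s.f.; limit is 2.
Rounded to 2 significant figures: 4.0 × 10⁴.

4.0 × 10⁴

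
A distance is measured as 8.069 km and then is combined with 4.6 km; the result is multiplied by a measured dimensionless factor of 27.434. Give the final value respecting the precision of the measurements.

348 km

8.069 km + 4.6 km = 12.669 km; the sum is limited to 1 decimal place (3 s.f.).
Carrying full precision, 12.669 × 27.434 = 347.561346 km; 27.434 has 5 s.f., so the result keeps min(3, 5) = 3 s.f.
Rounded to 3 significant figures: 348 km.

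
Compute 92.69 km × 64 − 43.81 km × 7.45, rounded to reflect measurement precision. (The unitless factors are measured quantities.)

92.69 × 64 = 5932.16 → 5.9 × 10^3 km (2 s.f., last digit at the 10^2 place).
43.81 × 7.45 = 326.3845 → 326 km (3 s.f., last digit at the 10^0 place).
Difference: 5605.7755 km; keep the coarser place, 10^2.
Result: 5.6 × 10^3 km.

5.6 × 10^3 km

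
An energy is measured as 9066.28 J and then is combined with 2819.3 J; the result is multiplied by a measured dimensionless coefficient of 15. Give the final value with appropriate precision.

9066.28 J + 2819.3 J = 11885.58 J; the sum is limited to 1 decimal place (6 s.f.).
Carrying full precision, 11885.58 × 15 = 178283.7 J; 15 has 2 s.f., so the result keeps min(6, 2) = 2 s.f.
Rounded to 2 significant figures: 1.8 × 10⁵ J.

1.8 × 10⁵ J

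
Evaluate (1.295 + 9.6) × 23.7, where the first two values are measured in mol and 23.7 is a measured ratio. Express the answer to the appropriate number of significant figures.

1.295 mol + 9.6 mol = 10.895 mol; the sum is limited to 1 decimal place (3 s.f.).
Carrying full precision, 10.895 × 23.7 = 258.2115 mol; 23.7 has 3 s.f., so the result keeps min(3, 3) = 3 s.f.
Rounded to 3 significant figures: 258 mol.

258 mol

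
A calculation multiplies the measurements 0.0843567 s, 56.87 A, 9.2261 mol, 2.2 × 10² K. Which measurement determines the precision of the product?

2.2 × 10² K

0.0843567 s → 6 s.f.; 56.87 A → 4 s.f.; 9.2261 mol → 5 s.f.; 2.2 × 10² K → 2 s.f.
The fewest is 2 significant figures, from 2.2 × 10² K.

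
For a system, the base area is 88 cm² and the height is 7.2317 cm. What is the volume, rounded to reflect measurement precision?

6.4 × 10² cm³

volume = 88 cm² × 7.2317 cm = 636.3896 cm³.
88 has 2 significant figures; 7.2317 has 5.
Division/multiplication keeps the fewest: 2 significant figures.
Rounded: 6.4 × 10² cm³.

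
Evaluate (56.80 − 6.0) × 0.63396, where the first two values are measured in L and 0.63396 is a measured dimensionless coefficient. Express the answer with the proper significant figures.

32.2 L

56.80 L − 6.0 L = 50.80 L; the difference is limited to 1 decimal place (3 s.f.).
Carrying full precision, 50.80 × 0.63396 = 32.205168 L; 0.63396 has 5 s.f., so the result keeps min(3, 5) = 3 s.f.
Rounded to 3 significant figures: 32.2 L.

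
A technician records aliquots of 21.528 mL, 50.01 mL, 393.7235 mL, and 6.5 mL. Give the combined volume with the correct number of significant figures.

471.8 mL

21.528 mL + 50.01 mL + 393.7235 mL + 6.5 mL = 471.7615 mL.
Addition/subtraction keeps the fewest decimal places: 21.528 → 3 decimal places, 50.01 → 2 decimal places, 393.7235 → 4 decimal places, 6.5 → 1 decimal place; limit is 1.
Rounded to 1 decimal place: 471.8 mL.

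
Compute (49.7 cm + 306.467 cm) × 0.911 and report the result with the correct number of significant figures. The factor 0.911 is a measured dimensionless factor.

49.7 cm + 306.467 cm = 356.167 cm; the sum is limited to 1 decimal place (4 s.f.).
Carrying full precision, 356.167 × 0.911 = 324.468137 cm; 0.911 has 3 s.f., so the result keeps min(4, 3) = 3 s.f.
Rounded to 3 significant figures: 324 cm.

324 cm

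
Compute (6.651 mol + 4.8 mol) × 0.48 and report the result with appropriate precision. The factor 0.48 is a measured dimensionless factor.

5.5 mol

6.651 mol + 4.8 mol = 11.451 mol; the sum is limited to 1 decimal place (3 s.f.).
Carrying full precision, 11.451 × 0.48 = 5.49648 mol; 0.48 has 2 s.f., so the result keeps min(3, 2) = 2 s.f.
Rounded to 2 significant figures: 5.5 mol.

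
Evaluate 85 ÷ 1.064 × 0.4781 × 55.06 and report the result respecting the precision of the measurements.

85 ÷ 1.064 × 0.4781 × 55.06 = 2102.96598684…
Multiplication/division keeps the fewest significant figures: 85 → 2 s.f., 1.064 → 4 s.f., 0.4781 → 4 s.f., 55.06 → 4 s.f.; limit is 2.
Rounded to 2 significant figures: 2.1 × 10^3.

2.1 × 10^3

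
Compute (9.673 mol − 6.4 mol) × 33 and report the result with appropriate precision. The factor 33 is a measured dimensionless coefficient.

9.673 mol − 6.4 mol = 3.273 mol; the difference is limited to 1 decimal place (2 s.f.).
Carrying full precision, 3.273 × 33 = 108.009 mol; 33 has 2 s.f., so the result keeps min(2, 2) = 2 s.f.
Rounded to 2 significant figures: 1.1 × 10^2 mol.

1.1 × 10^2 mol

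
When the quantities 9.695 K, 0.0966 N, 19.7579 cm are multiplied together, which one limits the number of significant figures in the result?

9.695 K → 4 s.f.; 0.0966 N → 3 s.f.; 19.7579 cm → 6 s.f.
The fewest is 3 significant figures, from 0.0966 N.

0.0966 N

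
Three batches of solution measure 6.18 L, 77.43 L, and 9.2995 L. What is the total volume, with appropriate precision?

6.18 L + 77.43 L + 9.2995 L = 92.9095 L.
Addition/subtraction keeps the fewest decimal places: 6.18 → 2 decimal places, 77.43 → 2 decimal places, 9.2995 → 4 decimal places; limit is 2.
Rounded to 2 decimal places: 92.91 L.

92.91 L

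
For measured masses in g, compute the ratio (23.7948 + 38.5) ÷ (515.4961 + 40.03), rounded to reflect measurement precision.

23.7948 + 38.5 = 62.2948, limited to 1 d.p. → 3 s.f.; 515.4961 + 40.03 = 555.5261, limited to 2 d.p. → 5 s.f.
Carrying full precision, 62.2948 ÷ 555.5261 = 0.112136585482…; keep min(3, 5) = 3 s.f.
Rounded to 3 significant figures: 0.112.

0.112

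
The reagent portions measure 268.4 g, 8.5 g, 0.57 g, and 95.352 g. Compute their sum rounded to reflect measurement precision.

372.8 g

268.4 g + 8.5 g + 0.57 g + 95.352 g = 372.822 g.
Addition/subtraction keeps the fewest decimal places: 268.4 → 1 decimal place, 8.5 → 1 decimal place, 0.57 → 2 decimal places, 95.352 → 3 decimal places; limit is 1.
Rounded to 1 decimal place: 372.8 g.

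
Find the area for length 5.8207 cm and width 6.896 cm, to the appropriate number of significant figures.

area = 5.8207 cm × 6.896 cm = 40.1395472 cm².
5.8207 has 5 significant figures; 6.896 has 4.
Division/multiplication keeps the fewest: 4 significant figures.
Rounded: 40.14 cm².

40.14 cm²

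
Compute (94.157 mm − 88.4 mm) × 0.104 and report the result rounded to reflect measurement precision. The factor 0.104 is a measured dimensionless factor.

94.157 mm − 88.4 mm = 5.757 mm; the difference is limited to 1 decimal place (2 s.f.).
Carrying full precision, 5.757 × 0.104 = 0.598728 mm; 0.104 has 3 s.f., so the result keeps min(2, 3) = 2 s.f.
Rounded to 2 significant figures: 0.60 mm.

0.60 mm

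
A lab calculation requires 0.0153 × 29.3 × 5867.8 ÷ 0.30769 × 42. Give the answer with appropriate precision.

3.6 × 10⁵

0.0153 × 29.3 × 5867.8 ÷ 0.30769 × 42 = 359062.675433…
Multiplication/division keeps the fewest significant figures: 0.0153 → 3 s.f., 29.3 → 3 s.f., 5867.8 → 5 s.f., 0.30769 → 5 s.f., 42 → 2 s.f.; limit is 2.
Rounded to 2 significant figures: 3.6 × 10⁵.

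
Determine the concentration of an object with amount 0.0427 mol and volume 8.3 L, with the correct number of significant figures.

concentration = 0.0427 mol ÷ 8.3 L = 0.00514457831325… mol/L.
0.0427 has 3 significant figures; 8.3 has 2.
Division/multiplication keeps the fewest: 2 significant figures.
Rounded: 0.0051 mol/L.

0.0051 mol/L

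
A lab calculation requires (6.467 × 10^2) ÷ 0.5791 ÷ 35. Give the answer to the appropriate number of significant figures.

32

(6.467 × 10^2) ÷ 0.5791 ÷ 35 = 31.906653181…
Multiplication/division keeps the fewest significant figures: 6.467 × 10^2 → 4 s.f., 0.5791 → 4 s.f., 35 → 2 s.f.; limit is 2.
Rounded to 2 significant figures: 32.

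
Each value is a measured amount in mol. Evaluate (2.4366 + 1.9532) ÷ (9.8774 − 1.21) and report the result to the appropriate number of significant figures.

2.4366 + 1.9532 = 4.3898, limited to 4 d.p. → 5 s.f.; 9.8774 − 1.21 = 8.6674, limited to 2 d.p. → 3 s.f.
Carrying full precision, 4.3898 ÷ 8.6674 = 0.506472529248…; keep min(5, 3) = 3 s.f.
Rounded to 3 significant figures: 0.506.

0.506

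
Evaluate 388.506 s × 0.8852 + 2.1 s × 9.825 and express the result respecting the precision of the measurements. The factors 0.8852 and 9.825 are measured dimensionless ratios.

388.506 × 0.8852 = 343.9055112 → 343.9 s (4 s.f., last digit at the 10^-1 place).
2.1 × 9.825 = 20.6325 → 21 s (2 s.f., last digit at the 10^0 place).
Sum: 364.5380112 s; keep the coarser place, 10^0.
Result: 365 s.

365 s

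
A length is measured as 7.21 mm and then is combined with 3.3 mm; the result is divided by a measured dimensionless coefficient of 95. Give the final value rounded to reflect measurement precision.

1.1 × 10^-1 mm

7.21 mm + 3.3 mm = 10.51 mm; the sum is limited to 1 decimal place (3 s.f.).
Carrying full precision, 10.51 ÷ 95 = 0.110631578947… mm; 95 has 2 s.f., so the result keeps min(3, 2) = 2 s.f.
Rounded to 2 significant figures: 1.1 × 10^-1 mm.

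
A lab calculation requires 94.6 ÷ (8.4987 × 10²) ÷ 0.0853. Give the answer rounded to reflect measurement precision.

94.6 ÷ (8.4987 × 10²) ÷ 0.0853 = 1.30493718293…
Multiplication/division keeps the fewest significant figures: 94.6 → 3 s.f., 8.4987 × 10² → 5 s.f., 0.0853 → 3 s.f.; limit is 3.
Rounded to 3 significant figures: 1.30.

1.30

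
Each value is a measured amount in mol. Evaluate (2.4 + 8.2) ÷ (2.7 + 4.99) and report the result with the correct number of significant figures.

2.4 + 8.2 = 10.6, limited to 1 d.p. → 3 s.f.; 2.7 + 4.99 = 7.69, limited to 1 d.p. → 2 s.f.
Carrying full precision, 10.6 ÷ 7.69 = 1.37841352406…; keep min(3, 2) = 2 s.f.
Rounded to 2 significant figures: 1.4.

1.4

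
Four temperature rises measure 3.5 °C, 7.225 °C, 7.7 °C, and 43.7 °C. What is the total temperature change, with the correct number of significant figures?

3.5 °C + 7.225 °C + 7.7 °C + 43.7 °C = 62.125 °C.
Addition/subtraction keeps the fewest decimal places: 3.5 → 1 decimal place, 7.225 → 3 decimal places, 7.7 → 1 decimal place, 43.7 → 1 decimal place; limit is 1.
Rounded to 1 decimal place: 62.1 °C.

62.1 °C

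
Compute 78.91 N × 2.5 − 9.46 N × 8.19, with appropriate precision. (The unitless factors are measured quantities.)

78.91 × 2.5 = 197.275 → 2.0 × 10^2 N (2 s.f., last digit at the 10^1 place).
9.46 × 8.19 = 77.4774 → 77.5 N (3 s.f., last digit at the 10^-1 place).
Difference: 119.7976 N; keep the coarser place, 10^1.
Result: 1.2 × 10^2 N.

1.2 × 10^2 N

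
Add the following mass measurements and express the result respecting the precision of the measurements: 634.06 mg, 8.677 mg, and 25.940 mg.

634.06 mg + 8.677 mg + 25.940 mg = 668.677 mg.
Addition/subtraction keeps the fewest decimal places: 634.06 → 2 decimal places, 8.677 → 3 decimal places, 25.940 → 3 decimal places; limit is 2.
Rounded to 2 decimal places: 668.68 mg.

668.68 mg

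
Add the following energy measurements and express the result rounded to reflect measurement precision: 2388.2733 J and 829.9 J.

2388.2733 J + 829.9 J = 3218.1733 J.
Addition/subtraction keeps the fewest decimal places: 2388.2733 → 4 decimal places, 829.9 → 1 decimal place; limit is 1.
Rounded to 1 decimal place: 3218.2 J.

3218.2 J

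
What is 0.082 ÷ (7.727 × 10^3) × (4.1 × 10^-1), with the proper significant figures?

0.082 ÷ (7.727 × 10^3) × (4.1 × 10^-1) = 0.00000435097709331…
Multiplication/division keeps the fewest significant figures: 0.082 → 2 s.f., 7.727 × 10^3 → 4 s.f., 4.1 × 10^-1 → 2 s.f.; limit is 2.
Rounded to 2 significant figures: 4.4 × 10^-6.

4.4 × 10^-6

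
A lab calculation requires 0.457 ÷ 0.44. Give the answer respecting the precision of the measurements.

0.457 ÷ 0.44 = 1.03863636364…
Multiplication/division keeps the fewest significant figures: 0.457 → 3 s.f., 0.44 → 2 s.f.; limit is 2.
Rounded to 2 significant figures: 1.0.

1.0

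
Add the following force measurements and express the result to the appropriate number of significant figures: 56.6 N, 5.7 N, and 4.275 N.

56.6 N + 5.7 N + 4.275 N = 66.575 N.
Addition/subtraction keeps the fewest decimal places: 56.6 → 1 decimal place, 5.7 → 1 decimal place, 4.275 → 3 decimal places; limit is 1.
Rounded to 1 decimal place: 66.6 N.

66.6 N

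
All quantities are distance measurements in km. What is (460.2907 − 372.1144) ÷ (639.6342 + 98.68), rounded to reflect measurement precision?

460.2907 − 372.1144 = 88.1763, limited to 4 d.p. → 6 s.f.; 639.6342 + 98.68 = 738.3142, limited to 2 d.p. → 5 s.f.
Carrying full precision, 88.1763 ÷ 738.3142 = 0.11942923487…; keep min(6, 5) = 5 s.f.
Rounded to 5 significant figures: 0.11943.

0.11943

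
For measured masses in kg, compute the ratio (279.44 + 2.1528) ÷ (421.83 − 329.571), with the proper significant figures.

279.44 + 2.1528 = 281.5928, limited to 2 d.p. → 5 s.f.; 421.83 − 329.571 = 92.259, limited to 2 d.p. → 4 s.f.
Carrying full precision, 281.5928 ÷ 92.259 = 3.05219870148…; keep min(5, 4) = 4 s.f.
Rounded to 4 significant figures: 3.052.

3.052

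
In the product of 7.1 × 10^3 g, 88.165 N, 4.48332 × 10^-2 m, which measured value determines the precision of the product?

7.1 × 10^3 g

7.1 × 10^3 g → 2 s.f.; 88.165 N → 5 s.f.; 4.48332 × 10^-2 m → 6 s.f.
The fewest is 2 significant figures, from 7.1 × 10^3 g.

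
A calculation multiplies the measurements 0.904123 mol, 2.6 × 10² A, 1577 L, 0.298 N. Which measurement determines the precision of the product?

2.6 × 10² A

0.904123 mol → 6 s.f.; 2.6 × 10² A → 2 s.f.; 1577 L → 4 s.f.; 0.298 N → 3 s.f.
The fewest is 2 significant figures, from 2.6 × 10² A.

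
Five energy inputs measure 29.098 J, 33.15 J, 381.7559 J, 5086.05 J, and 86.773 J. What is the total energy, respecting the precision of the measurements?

29.098 J + 33.15 J + 381.7559 J + 5086.05 J + 86.773 J = 5616.8269 J.
Addition/subtraction keeps the fewest decimal places: 29.098 → 3 decimal places, 33.15 → 2 decimal places, 381.7559 → 4 decimal places, 5086.05 → 2 decimal places, 86.773 → 3 decimal places; limit is 2.
Rounded to 2 decimal places: 5616.83 J.

5616.83 J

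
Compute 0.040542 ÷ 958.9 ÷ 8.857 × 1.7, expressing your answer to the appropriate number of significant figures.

0.040542 ÷ 958.9 ÷ 8.857 × 1.7 = 0.0000081151046995…
Multiplication/division keeps the fewest significant figures: 0.040542 → 5 s.f., 958.9 → 4 s.f., 8.857 → 4 s.f., 1.7 → 2 s.f.; limit is 2.
Rounded to 2 significant figures: 8.1 × 10^-6.

8.1 × 10^-6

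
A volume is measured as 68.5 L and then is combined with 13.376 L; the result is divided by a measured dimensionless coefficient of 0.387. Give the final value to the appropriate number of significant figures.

2.12 × 10² L

68.5 L + 13.376 L = 81.876 L; the sum is limited to 1 decimal place (3 s.f.).
Carrying full precision, 81.876 ÷ 0.387 = 211.565891473… L; 0.387 has 3 s.f., so the result keeps min(3, 3) = 3 s.f.
Rounded to 3 significant figures: 2.12 × 10² L.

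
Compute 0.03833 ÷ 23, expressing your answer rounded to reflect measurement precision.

0.03833 ÷ 23 = 0.00166652173913…
Multiplication/division keeps the fewest significant figures: 0.03833 → 4 s.f., 23 → 2 s.f.; limit is 2.
Rounded to 2 significant figures: 0.0017.

0.0017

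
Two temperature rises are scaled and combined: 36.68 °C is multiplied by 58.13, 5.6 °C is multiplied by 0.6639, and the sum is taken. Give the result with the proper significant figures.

2136 °C

36.68 × 58.13 = 2132.2084 → 2132 °C (4 s.f., last digit at the 10^0 place).
5.6 × 0.6639 = 3.71784 → 3.7 °C (2 s.f., last digit at the 10^-1 place).
Sum: 2135.92624 °C; keep the coarser place, 10^0.
Result: 2136 °C.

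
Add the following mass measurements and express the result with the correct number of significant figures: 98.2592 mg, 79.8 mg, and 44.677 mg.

98.2592 mg + 79.8 mg + 44.677 mg = 222.7362 mg.
Addition/subtraction keeps the fewest decimal places: 98.2592 → 4 decimal places, 79.8 → 1 decimal place, 44.677 → 3 decimal places; limit is 1.
Rounded to 1 decimal place: 222.7 mg.

222.7 mg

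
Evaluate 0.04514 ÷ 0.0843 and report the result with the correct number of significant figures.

0.535

0.04514 ÷ 0.0843 = 0.53546856465…
Multiplication/division keeps the fewest significant figures: 0.04514 → 4 s.f., 0.0843 → 3 s.f.; limit is 3.
Rounded to 3 significant figures: 0.535.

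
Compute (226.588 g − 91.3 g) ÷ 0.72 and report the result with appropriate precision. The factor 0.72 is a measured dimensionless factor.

226.588 g − 91.3 g = 135.288 g; the difference is limited to 1 decimal place (4 s.f.).
Carrying full precision, 135.288 ÷ 0.72 = 187.9 g; 0.72 has 2 s.f., so the result keeps min(4, 2) = 2 s.f.
Rounded to 2 significant figures: 1.9 × 10^2 g.

1.9 × 10^2 g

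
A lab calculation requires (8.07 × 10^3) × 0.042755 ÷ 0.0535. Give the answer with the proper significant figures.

6.45 × 10^3

(8.07 × 10^3) × 0.042755 ÷ 0.0535 = 6449.21214953…
Multiplication/division keeps the fewest significant figures: 8.07 × 10^3 → 3 s.f., 0.042755 → 5 s.f., 0.0535 → 3 s.f.; limit is 3.
Rounded to 3 significant figures: 6.45 × 10^3.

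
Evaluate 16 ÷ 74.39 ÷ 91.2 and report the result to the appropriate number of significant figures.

0.0024

16 ÷ 74.39 ÷ 91.2 = 0.00235836263599…
Multiplication/division keeps the fewest significant figures: 16 → 2 s.f., 74.39 → 4 s.f., 91.2 → 3 s.f.; limit is 2.
Rounded to 2 significant figures: 0.0024.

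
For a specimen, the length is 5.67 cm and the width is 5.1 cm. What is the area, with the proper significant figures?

29 cm²

area = 5.67 cm × 5.1 cm = 28.917 cm².
5.67 has 3 significant figures; 5.1 has 2.
Division/multiplication keeps the fewest: 2 significant figures.
Rounded: 29 cm².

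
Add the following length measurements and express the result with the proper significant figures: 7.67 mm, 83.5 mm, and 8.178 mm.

7.67 mm + 83.5 mm + 8.178 mm = 99.348 mm.
Addition/subtraction keeps the fewest decimal places: 7.67 → 2 decimal places, 83.5 → 1 decimal place, 8.178 → 3 decimal places; limit is 1.
Rounded to 1 decimal place: 99.3 mm.

99.3 mm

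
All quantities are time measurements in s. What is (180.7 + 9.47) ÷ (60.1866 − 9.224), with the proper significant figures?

180.7 + 9.47 = 190.17, limited to 1 d.p. → 4 s.f.; 60.1866 − 9.224 = 50.9626, limited to 3 d.p. → 5 s.f.
Carrying full precision, 190.17 ÷ 50.9626 = 3.73156000675…; keep min(4, 5) = 4 s.f.
Rounded to 4 significant figures: 3.732.

3.732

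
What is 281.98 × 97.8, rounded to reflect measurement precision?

281.98 × 97.8 = 27577.644
Multiplication/division keeps the fewest significant figures: 281.98 → 5 s.f., 97.8 → 3 s.f.; limit is 3.
Rounded to 3 significant figures: 2.76 × 10^4.

2.76 × 10^4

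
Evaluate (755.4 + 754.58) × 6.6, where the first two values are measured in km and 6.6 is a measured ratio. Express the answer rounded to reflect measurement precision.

755.4 km + 754.58 km = 1509.98 km; the sum is limited to 1 decimal place (5 s.f.).
Carrying full precision, 1509.98 × 6.6 = 9965.868 km; 6.6 has 2 s.f., so the result keeps min(5, 2) = 2 s.f.
Rounded to 2 significant figures: 1.0 × 10⁴ km.

1.0 × 10⁴ km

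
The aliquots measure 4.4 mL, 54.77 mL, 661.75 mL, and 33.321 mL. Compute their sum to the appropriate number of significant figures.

4.4 mL + 54.77 mL + 661.75 mL + 33.321 mL = 754.241 mL.
Addition/subtraction keeps the fewest decimal places: 4.4 → 1 decimal place, 54.77 → 2 decimal places, 661.75 → 2 decimal places, 33.321 → 3 decimal places; limit is 1.
Rounded to 1 decimal place: 754.2 mL.

754.2 mL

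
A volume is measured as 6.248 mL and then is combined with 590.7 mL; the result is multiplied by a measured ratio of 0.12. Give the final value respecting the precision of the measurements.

6.248 mL + 590.7 mL = 596.948 mL; the sum is limited to 1 decimal place (4 s.f.).
Carrying full precision, 596.948 × 0.12 = 71.63376 mL; 0.12 has 2 s.f., so the result keeps min(4, 2) = 2 s.f.
Rounded to 2 significant figures: 72 mL.

72 mL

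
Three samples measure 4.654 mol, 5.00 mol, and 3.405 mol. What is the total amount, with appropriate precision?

13.06 mol

4.654 mol + 5.00 mol + 3.405 mol = 13.059 mol.
Addition/subtraction keeps the fewest decimal places: 4.654 → 3 decimal places, 5.00 → 2 decimal places, 3.405 → 3 decimal places; limit is 2.
Rounded to 2 decimal places: 13.06 mol.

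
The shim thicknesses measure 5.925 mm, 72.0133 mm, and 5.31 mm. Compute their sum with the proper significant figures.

5.925 mm + 72.0133 mm + 5.31 mm = 83.2483 mm.
Addition/subtraction keeps the fewest decimal places: 5.925 → 3 decimal places, 72.0133 → 4 decimal places, 5.31 → 2 decimal places; limit is 2.
Rounded to 2 decimal places: 83.25 mm.

83.25 mm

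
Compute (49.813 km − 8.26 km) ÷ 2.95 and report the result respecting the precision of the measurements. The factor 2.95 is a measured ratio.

14.1 km

49.813 km − 8.26 km = 41.553 km; the difference is limited to 2 decimal places (4 s.f.).
Carrying full precision, 41.553 ÷ 2.95 = 14.0857627119… km; 2.95 has 3 s.f., so the result keeps min(4, 3) = 3 s.f.
Rounded to 3 significant figures: 14.1 km.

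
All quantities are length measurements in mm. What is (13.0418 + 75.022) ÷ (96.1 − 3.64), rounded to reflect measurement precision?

0.952

13.0418 + 75.022 = 88.0638, limited to 3 d.p. → 5 s.f.; 96.1 − 3.64 = 92.46, limited to 1 d.p. → 3 s.f.
Carrying full precision, 88.0638 ÷ 92.46 = 0.952452952628…; keep min(5, 3) = 3 s.f.
Rounded to 3 significant figures: 0.952.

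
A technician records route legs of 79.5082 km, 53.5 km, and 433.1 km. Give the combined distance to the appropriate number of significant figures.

566.1 km

79.5082 km + 53.5 km + 433.1 km = 566.1082 km.
Addition/subtraction keeps the fewest decimal places: 79.5082 → 4 decimal places, 53.5 → 1 decimal place, 433.1 → 1 decimal place; limit is 1.
Rounded to 1 decimal place: 566.1 km.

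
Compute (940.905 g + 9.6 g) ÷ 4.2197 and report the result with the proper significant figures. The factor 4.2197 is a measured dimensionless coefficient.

225.3 g

940.905 g + 9.6 g = 950.505 g; the sum is limited to 1 decimal place (4 s.f.).
Carrying full precision, 950.505 ÷ 4.2197 = 225.254164988… g; 4.2197 has 5 s.f., so the result keeps min(4, 5) = 4 s.f.
Rounded to 4 significant figures: 225.3 g.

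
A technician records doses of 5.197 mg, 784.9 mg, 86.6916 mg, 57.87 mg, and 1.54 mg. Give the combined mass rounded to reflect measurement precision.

936.2 mg

5.197 mg + 784.9 mg + 86.6916 mg + 57.87 mg + 1.54 mg = 936.1986 mg.
Addition/subtraction keeps the fewest decimal places: 5.197 → 3 decimal places, 784.9 → 1 decimal place, 86.6916 → 4 decimal places, 57.87 → 2 decimal places, 1.54 → 2 decimal places; limit is 1.
Rounded to 1 decimal place: 936.2 mg.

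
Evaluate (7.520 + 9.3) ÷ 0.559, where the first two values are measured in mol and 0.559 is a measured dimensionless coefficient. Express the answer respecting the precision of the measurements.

30.1 mol

7.520 mol + 9.3 mol = 16.820 mol; the sum is limited to 1 decimal place (3 s.f.).
Carrying full precision, 16.820 ÷ 0.559 = 30.0894454383… mol; 0.559 has 3 s.f., so the result keeps min(3, 3) = 3 s.f.
Rounded to 3 significant figures: 30.1 mol.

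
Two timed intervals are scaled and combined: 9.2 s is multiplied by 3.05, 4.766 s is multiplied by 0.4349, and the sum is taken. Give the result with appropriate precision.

3.0 × 10¹ s

9.2 × 3.05 = 28.06 → 28 s (2 s.f., last digit at the 10^0 place).
4.766 × 0.4349 = 2.0727334 → 2.073 s (4 s.f., last digit at the 10^-3 place).
Sum: 30.1327334 s; keep the coarser place, 10^0.
Result: 3.0 × 10¹ s.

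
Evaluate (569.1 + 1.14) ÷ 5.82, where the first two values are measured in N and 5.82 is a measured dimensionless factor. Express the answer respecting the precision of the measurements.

569.1 N + 1.14 N = 570.24 N; the sum is limited to 1 decimal place (4 s.f.).
Carrying full precision, 570.24 ÷ 5.82 = 97.9793814433… N; 5.82 has 3 s.f., so the result keeps min(4, 3) = 3 s.f.
Rounded to 3 significant figures: 98.0 N.

98.0 N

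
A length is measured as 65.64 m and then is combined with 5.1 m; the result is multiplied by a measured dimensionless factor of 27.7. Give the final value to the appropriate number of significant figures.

1.96 × 10^3 m

65.64 m + 5.1 m = 70.74 m; the sum is limited to 1 decimal place (3 s.f.).
Carrying full precision, 70.74 × 27.7 = 1959.498 m; 27.7 has 3 s.f., so the result keeps min(3, 3) = 3 s.f.
Rounded to 3 significant figures: 1.96 × 10^3 m.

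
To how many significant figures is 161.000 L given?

161.000: trailing zeros after a decimal point are significant.

6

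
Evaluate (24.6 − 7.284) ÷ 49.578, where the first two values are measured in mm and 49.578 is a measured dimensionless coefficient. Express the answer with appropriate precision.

0.349 mm

24.6 mm − 7.284 mm = 17.316 mm; the difference is limited to 1 decimal place (3 s.f.).
Carrying full precision, 17.316 ÷ 49.578 = 0.349267820404… mm; 49.578 has 5 s.f., so the result keeps min(3, 5) = 3 s.f.
Rounded to 3 significant figures: 0.349 mm.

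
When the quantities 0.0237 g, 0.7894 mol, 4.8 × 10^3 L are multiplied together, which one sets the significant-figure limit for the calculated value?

4.8 × 10^3 L

0.0237 g → 3 s.f.; 0.7894 mol → 4 s.f.; 4.8 × 10^3 L → 2 s.f.
The fewest is 2 significant figures, from 4.8 × 10^3 L.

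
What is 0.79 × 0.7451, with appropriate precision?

0.59

0.79 × 0.7451 = 0.588629
Multiplication/division keeps the fewest significant figures: 0.79 → 2 s.f., 0.7451 → 4 s.f.; limit is 2.
Rounded to 2 significant figures: 0.59.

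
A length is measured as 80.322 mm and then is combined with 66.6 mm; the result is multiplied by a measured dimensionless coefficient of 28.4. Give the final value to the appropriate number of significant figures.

4.17 × 10³ mm

80.322 mm + 66.6 mm = 146.922 mm; the sum is limited to 1 decimal place (4 s.f.).
Carrying full precision, 146.922 × 28.4 = 4172.5848 mm; 28.4 has 3 s.f., so the result keeps min(4, 3) = 3 s.f.
Rounded to 3 significant figures: 4.17 × 10³ mm.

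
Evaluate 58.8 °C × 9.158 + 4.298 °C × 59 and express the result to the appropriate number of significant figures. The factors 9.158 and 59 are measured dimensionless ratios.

7.9 × 10² °C

58.8 × 9.158 = 538.4904 → 5.38 × 10² °C (3 s.f., last digit at the 10^0 place).
4.298 × 59 = 253.582 → 2.5 × 10² °C (2 s.f., last digit at the 10^1 place).
Sum: 792.0724 °C; keep the coarser place, 10^1.
Result: 7.9 × 10² °C.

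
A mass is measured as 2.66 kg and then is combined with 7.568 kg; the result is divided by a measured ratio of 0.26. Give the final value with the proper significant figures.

2.66 kg + 7.568 kg = 10.228 kg; the sum is limited to 2 decimal places (4 s.f.).
Carrying full precision, 10.228 ÷ 0.26 = 39.3384615385… kg; 0.26 has 2 s.f., so the result keeps min(4, 2) = 2 s.f.
Rounded to 2 significant figures: 39 kg.

39 kg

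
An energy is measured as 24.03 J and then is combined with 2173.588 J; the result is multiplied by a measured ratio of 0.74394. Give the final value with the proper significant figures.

1634.9 J

24.03 J + 2173.588 J = 2197.618 J; the sum is limited to 2 decimal places (6 s.f.).
Carrying full precision, 2197.618 × 0.74394 = 1634.89593492 J; 0.74394 has 5 s.f., so the result keeps min(6, 5) = 5 s.f.
Rounded to 5 significant figures: 1634.9 J.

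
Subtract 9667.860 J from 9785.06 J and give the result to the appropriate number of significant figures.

117.20 J

9785.06 J − 9667.860 J = 117.200 J.
Addition/subtraction keeps the fewest decimal places: 9785.06 → 2 decimal places, 9667.860 → 3 decimal places; limit is 2.
Rounded to 2 decimal places: 117.20 J.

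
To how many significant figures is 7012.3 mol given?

5

7012.3: zeros between nonzero digits are significant.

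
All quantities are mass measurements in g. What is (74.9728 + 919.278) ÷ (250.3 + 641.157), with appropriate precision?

1.115

74.9728 + 919.278 = 994.2508, limited to 3 d.p. → 6 s.f.; 250.3 + 641.157 = 891.457, limited to 1 d.p. → 4 s.f.
Carrying full precision, 994.2508 ÷ 891.457 = 1.11530988034…; keep min(6, 4) = 4 s.f.
Rounded to 4 significant figures: 1.115.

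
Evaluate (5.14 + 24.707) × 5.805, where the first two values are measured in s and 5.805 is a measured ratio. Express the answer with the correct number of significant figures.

173.3 s

5.14 s + 24.707 s = 29.847 s; the sum is limited to 2 decimal places (4 s.f.).
Carrying full precision, 29.847 × 5.805 = 173.261835 s; 5.805 has 4 s.f., so the result keeps min(4, 4) = 4 s.f.
Rounded to 4 significant figures: 173.3 s.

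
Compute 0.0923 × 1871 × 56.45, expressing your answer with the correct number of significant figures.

9.75 × 10^3

0.0923 × 1871 × 56.45 = 9748.536785
Multiplication/division keeps the fewest significant figures: 0.0923 → 3 s.f., 1871 → 4 s.f., 56.45 → 4 s.f.; limit is 3.
Rounded to 3 significant figures: 9.75 × 10^3.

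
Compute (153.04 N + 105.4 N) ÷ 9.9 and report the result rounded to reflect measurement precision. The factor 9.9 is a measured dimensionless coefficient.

26 N

153.04 N + 105.4 N = 258.44 N; the sum is limited to 1 decimal place (4 s.f.).
Carrying full precision, 258.44 ÷ 9.9 = 26.1050505051… N; 9.9 has 2 s.f., so the result keeps min(4, 2) = 2 s.f.
Rounded to 2 significant figures: 26 N.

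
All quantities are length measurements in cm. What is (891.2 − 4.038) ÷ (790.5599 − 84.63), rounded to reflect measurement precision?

891.2 − 4.038 = 887.162, limited to 1 d.p. → 4 s.f.; 790.5599 − 84.63 = 705.9299, limited to 2 d.p. → 5 s.f.
Carrying full precision, 887.162 ÷ 705.9299 = 1.25672818222…; keep min(4, 5) = 4 s.f.
Rounded to 4 significant figures: 1.257.

1.257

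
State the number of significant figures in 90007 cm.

5

90007: zeros between nonzero digits are significant.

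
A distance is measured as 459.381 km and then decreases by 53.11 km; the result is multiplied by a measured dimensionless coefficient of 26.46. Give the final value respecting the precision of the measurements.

1.075 × 10^4 km

459.381 km − 53.11 km = 406.271 km; the difference is limited to 2 decimal places (5 s.f.).
Carrying full precision, 406.271 × 26.46 = 10749.93066 km; 26.46 has 4 s.f., so the result keeps min(5, 4) = 4 s.f.
Rounded to 4 significant figures: 1.075 × 10^4 km.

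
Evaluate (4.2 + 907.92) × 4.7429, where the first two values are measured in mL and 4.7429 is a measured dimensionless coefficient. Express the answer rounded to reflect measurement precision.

4326 mL

4.2 mL + 907.92 mL = 912.12 mL; the sum is limited to 1 decimal place (4 s.f.).
Carrying full precision, 912.12 × 4.7429 = 4326.093948 mL; 4.7429 has 5 s.f., so the result keeps min(4, 5) = 4 s.f.
Rounded to 4 significant figures: 4326 mL.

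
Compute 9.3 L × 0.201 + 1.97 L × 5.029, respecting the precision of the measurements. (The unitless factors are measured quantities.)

11.8 L

9.3 × 0.201 = 1.8693 → 1.9 L (2 s.f., last digit at the 10^-1 place).
1.97 × 5.029 = 9.90713 → 9.91 L (3 s.f., last digit at the 10^-2 place).
Sum: 11.77643 L; keep the coarser place, 10^-1.
Result: 11.8 L.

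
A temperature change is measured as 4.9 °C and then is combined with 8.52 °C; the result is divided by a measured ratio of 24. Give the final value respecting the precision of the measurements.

4.9 °C + 8.52 °C = 13.42 °C; the sum is limited to 1 decimal place (3 s.f.).
Carrying full precision, 13.42 ÷ 24 = 0.559166666667… °C; 24 has 2 s.f., so the result keeps min(3, 2) = 2 s.f.
Rounded to 2 significant figures: 0.56 °C.

0.56 °C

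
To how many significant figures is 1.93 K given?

1.93: every digit is nonzero and significant.

3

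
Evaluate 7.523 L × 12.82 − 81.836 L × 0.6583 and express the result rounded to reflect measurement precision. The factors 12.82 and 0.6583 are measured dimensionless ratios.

7.523 × 12.82 = 96.44486 → 96.44 L (4 s.f., last digit at the 10^-2 place).
81.836 × 0.6583 = 53.8726388 → 53.87 L (4 s.f., last digit at the 10^-2 place).
Difference: 42.5722212 L; keep the coarser place, 10^-2.
Result: 42.57 L.

42.57 L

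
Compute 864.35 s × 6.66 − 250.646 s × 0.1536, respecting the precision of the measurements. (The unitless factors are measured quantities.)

864.35 × 6.66 = 5756.571 → 5.76 × 10^3 s (3 s.f., last digit at the 10^1 place).
250.646 × 0.1536 = 38.4992256 → 38.50 s (4 s.f., last digit at the 10^-2 place).
Difference: 5718.0717744 s; keep the coarser place, 10^1.
Result: 5.72 × 10^3 s.

5.72 × 10^3 s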